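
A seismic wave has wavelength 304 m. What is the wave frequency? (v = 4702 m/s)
f = v/λ = 15.47 Hz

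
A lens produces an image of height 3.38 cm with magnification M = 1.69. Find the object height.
ho = |hi|/|M| = 2 cm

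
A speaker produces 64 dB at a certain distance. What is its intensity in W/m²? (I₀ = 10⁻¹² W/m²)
I = I₀·10^(β/10) = 2.51 × 10⁻⁶ W/m²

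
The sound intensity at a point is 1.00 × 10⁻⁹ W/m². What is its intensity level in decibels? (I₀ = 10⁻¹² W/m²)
β = 10·log₁₀(I/I₀) = 30 dB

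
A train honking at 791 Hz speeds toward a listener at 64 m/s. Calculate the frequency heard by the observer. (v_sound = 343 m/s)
f_obs = f·v/(v − v_s) = 972.4 Hz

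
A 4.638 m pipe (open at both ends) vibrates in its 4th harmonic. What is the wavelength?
λₙ = 2L/n = 2.319 m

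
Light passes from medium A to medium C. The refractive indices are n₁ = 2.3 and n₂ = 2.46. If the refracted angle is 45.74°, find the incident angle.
sin θ₁ = (n₂/n₁)·sin θ₂ → θ₁ = 50°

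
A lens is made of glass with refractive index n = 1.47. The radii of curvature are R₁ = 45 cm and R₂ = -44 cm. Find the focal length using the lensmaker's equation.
1/f = (n − 1)(1/R₁ − 1/R₂) → f = 47.33 cm (converging lens)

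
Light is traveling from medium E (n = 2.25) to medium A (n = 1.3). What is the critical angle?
θc = arcsin(n₂/n₁) = 35.29°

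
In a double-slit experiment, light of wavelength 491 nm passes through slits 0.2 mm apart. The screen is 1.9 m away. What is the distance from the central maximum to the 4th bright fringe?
y = mλL/d = 18.66 mm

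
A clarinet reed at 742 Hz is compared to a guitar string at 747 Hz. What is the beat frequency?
5 Hz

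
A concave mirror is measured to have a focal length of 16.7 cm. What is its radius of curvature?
R = 2|f| = 33.4 cm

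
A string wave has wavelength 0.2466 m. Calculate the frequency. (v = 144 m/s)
f = v/λ = 583.9 Hz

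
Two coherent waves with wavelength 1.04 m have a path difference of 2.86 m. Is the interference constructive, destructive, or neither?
neither (partial) — path difference = 2.75λ, neither a whole number of wavelengths nor an odd multiple of λ/2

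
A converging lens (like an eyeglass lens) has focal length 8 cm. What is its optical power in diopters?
P = 1/f = 12.5 D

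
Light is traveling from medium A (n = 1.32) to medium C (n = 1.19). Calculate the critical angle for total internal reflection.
θc = arcsin(n₂/n₁) = 64.36°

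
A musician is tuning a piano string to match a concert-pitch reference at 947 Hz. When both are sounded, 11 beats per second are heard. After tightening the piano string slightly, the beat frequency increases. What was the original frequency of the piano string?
958 Hz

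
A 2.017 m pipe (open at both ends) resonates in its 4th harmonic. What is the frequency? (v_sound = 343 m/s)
fₙ = nv/(2L) = 340.1 Hz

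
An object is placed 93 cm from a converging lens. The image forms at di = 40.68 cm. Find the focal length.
1/f = 1/do + 1/di → f = 28.3 cm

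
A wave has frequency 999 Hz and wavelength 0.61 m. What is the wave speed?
v = fλ = 609.4 m/s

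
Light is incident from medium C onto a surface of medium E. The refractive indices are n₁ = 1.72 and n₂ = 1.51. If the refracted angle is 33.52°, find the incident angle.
sin θ₁ = (n₂/n₁)·sin θ₂ → θ₁ = 29°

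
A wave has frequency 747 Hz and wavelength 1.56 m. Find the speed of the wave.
v = fλ = 1165 m/s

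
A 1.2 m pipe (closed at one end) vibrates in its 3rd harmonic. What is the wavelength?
λₙ = 4L/n = 1.6 m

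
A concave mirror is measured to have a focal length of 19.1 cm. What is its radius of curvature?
R = 2|f| = 38.2 cm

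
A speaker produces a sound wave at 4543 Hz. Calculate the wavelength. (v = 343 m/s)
λ = v/f = 0.0755 m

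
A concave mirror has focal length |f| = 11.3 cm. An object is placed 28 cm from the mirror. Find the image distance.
f = +11.3 cm (concave); 1/di = 1/f − 1/do → di = 18.95 cm (real image, in front of mirror)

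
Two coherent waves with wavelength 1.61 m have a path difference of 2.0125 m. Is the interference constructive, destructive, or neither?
neither (partial) — path difference = 1.25λ, neither a whole number of wavelengths nor an odd multiple of λ/2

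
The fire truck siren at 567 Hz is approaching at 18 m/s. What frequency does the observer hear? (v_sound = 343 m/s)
f_obs = f·v/(v − v_s) = 598.4 Hz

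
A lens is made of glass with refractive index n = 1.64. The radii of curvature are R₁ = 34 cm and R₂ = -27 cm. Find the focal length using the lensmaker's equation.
1/f = (n − 1)(1/R₁ − 1/R₂) → f = 23.51 cm (converging lens)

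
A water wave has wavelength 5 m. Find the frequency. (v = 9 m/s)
f = v/λ = 1.8 Hz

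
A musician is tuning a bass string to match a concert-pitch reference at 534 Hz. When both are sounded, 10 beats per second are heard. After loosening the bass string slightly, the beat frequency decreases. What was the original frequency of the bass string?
544 Hz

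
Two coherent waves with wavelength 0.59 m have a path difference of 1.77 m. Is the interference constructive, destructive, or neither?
constructive — path difference = 3λ, a whole number of wavelengths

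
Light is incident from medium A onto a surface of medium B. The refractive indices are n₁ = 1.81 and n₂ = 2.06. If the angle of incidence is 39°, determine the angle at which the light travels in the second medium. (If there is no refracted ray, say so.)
sin θ₂ = (n₁/n₂)·sin θ₁ = 0.5529 → θ₂ = 33.57°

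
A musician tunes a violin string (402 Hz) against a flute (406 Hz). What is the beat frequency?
4 Hz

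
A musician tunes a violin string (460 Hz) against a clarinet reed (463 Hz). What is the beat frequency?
3 Hz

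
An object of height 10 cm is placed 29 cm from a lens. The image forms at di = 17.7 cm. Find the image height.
hi = (-di/do) × ho = -6.103 cm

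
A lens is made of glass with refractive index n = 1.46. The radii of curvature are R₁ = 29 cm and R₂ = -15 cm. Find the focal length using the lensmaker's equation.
1/f = (n − 1)(1/R₁ − 1/R₂) → f = 21.49 cm (converging lens)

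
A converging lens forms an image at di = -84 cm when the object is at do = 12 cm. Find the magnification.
M = −di/do = 7 (upright image)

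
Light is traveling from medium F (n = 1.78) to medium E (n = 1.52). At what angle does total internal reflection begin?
θc = arcsin(n₂/n₁) = 58.64°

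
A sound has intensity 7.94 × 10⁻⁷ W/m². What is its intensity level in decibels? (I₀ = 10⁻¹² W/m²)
β = 10·log₁₀(I/I₀) = 59 dB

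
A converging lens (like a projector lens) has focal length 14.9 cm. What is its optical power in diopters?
P = 1/f = 6.711 D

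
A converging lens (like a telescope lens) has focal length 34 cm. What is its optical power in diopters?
P = 1/f = 2.941 D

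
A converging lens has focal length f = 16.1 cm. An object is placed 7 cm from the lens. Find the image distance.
1/di = 1/f − 1/do → di = -12.38 cm (virtual image)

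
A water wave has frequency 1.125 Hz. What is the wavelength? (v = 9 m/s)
λ = v/f = 8 m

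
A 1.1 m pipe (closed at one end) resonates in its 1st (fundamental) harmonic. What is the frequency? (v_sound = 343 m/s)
fₙ = nv/(4L) = 77.95 Hz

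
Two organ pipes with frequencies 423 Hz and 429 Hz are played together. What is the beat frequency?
6 Hz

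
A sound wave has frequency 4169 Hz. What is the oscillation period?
T = 1/f = 2.399 × 10⁻⁴ s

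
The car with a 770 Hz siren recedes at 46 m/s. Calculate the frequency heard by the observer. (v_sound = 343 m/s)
f_obs = f·v/(v + v_s) = 678.9 Hz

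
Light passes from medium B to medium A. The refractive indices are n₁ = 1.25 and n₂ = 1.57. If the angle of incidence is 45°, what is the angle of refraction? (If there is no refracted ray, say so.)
sin θ₂ = (n₁/n₂)·sin θ₁ = 0.563 → θ₂ = 34.26°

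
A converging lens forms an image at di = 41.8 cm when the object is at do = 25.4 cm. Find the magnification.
M = −di/do = -1.646 (inverted image)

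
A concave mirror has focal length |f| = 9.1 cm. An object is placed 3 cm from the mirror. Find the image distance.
f = +9.1 cm (concave); 1/di = 1/f − 1/do → di = -4.475 cm (virtual image, behind mirror)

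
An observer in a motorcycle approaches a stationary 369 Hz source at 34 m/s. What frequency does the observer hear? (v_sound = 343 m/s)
f_obs = f·(v + v_o)/v = 405.6 Hz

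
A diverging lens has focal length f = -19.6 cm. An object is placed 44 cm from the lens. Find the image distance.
1/di = 1/f − 1/do → di = -13.56 cm (virtual image)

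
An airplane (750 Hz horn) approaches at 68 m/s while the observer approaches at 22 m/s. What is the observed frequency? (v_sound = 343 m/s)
f_obs = f·(v + v_o)/(v − v_s) = 995.5 Hz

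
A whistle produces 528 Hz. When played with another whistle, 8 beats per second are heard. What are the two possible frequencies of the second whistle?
f₂ = 528 ± 8 Hz → 536 Hz or 520 Hz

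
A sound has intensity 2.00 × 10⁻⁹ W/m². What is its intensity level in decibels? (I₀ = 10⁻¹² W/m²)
β = 10·log₁₀(I/I₀) = 33.01 dB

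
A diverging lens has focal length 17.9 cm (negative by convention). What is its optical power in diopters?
P = 1/f = -5.587 D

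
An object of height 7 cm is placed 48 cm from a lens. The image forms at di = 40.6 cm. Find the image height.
hi = (-di/do) × ho = -5.921 cm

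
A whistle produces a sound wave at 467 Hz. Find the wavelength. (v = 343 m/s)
λ = v/f = 0.7345 m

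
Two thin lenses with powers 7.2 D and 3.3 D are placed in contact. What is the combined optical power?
P_total = P₁ + P₂ = 10.5 D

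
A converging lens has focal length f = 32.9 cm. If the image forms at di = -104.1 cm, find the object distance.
1/do = 1/f − 1/di → do = 25 cm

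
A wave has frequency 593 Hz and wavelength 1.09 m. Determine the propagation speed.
v = fλ = 646.4 m/s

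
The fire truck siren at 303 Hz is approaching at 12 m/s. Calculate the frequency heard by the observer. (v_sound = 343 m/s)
f_obs = f·v/(v − v_s) = 314 Hz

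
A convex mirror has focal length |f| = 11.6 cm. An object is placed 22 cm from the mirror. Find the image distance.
f = −11.6 cm (convex); 1/di = 1/f − 1/do → di = -7.595 cm (virtual image, behind mirror)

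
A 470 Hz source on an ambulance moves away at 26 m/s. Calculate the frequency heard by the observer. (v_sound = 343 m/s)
f_obs = f·v/(v + v_s) = 436.9 Hz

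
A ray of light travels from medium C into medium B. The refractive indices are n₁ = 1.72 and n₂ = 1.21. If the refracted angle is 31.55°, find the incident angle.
sin θ₁ = (n₂/n₁)·sin θ₂ → θ₁ = 21.6°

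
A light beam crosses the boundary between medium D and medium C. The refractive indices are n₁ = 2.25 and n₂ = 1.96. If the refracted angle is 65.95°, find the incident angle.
sin θ₁ = (n₂/n₁)·sin θ₂ → θ₁ = 52.7°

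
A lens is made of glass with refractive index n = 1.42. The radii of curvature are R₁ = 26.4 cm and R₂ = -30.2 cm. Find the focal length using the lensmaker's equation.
1/f = (n − 1)(1/R₁ − 1/R₂) → f = 33.54 cm (converging lens)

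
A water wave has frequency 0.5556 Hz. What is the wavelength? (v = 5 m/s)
λ = v/f = 8.999 m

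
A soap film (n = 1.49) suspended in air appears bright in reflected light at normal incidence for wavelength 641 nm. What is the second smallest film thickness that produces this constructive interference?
2nt = (m − ½)λ with m = 2 → t = (m − ½)λ/(2n) = 322.7 nm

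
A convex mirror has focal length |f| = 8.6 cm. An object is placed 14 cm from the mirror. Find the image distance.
f = −8.6 cm (convex); 1/di = 1/f − 1/do → di = -5.327 cm (virtual image, behind mirror)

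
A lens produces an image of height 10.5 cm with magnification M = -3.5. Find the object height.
ho = |hi|/|M| = 3 cm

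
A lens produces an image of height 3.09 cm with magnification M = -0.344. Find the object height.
ho = |hi|/|M| = 8.983 cm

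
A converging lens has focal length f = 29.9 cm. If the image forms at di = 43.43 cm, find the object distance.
1/do = 1/f − 1/di → do = 95.98 cm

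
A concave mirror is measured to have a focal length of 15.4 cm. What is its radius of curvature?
R = 2|f| = 30.8 cm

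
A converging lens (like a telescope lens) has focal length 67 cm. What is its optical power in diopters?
P = 1/f = 1.493 D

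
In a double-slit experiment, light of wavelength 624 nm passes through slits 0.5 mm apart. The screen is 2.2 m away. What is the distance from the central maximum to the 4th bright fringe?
y = mλL/d = 10.98 mm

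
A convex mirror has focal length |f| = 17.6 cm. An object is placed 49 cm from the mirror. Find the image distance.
f = −17.6 cm (convex); 1/di = 1/f − 1/do → di = -12.95 cm (virtual image, behind mirror)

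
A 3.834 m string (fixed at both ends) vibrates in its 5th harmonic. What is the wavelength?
λₙ = 2L/n = 1.534 m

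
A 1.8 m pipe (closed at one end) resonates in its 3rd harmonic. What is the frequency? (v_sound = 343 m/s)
fₙ = nv/(4L) = 142.9 Hz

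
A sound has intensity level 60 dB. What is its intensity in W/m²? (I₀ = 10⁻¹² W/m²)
I = I₀·10^(β/10) = 1.00 × 10⁻⁶ W/m²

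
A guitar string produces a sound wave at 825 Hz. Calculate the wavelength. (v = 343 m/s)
λ = v/f = 0.4158 m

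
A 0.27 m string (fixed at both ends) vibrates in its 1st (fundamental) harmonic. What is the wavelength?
λₙ = 2L/n = 0.54 m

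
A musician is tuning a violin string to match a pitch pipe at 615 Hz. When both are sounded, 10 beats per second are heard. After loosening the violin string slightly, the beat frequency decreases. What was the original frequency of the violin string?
625 Hz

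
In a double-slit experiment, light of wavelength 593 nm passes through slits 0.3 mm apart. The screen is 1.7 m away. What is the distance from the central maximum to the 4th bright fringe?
y = mλL/d = 13.44 mm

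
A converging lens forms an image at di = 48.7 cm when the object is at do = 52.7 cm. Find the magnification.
M = −di/do = -0.9241 (inverted image)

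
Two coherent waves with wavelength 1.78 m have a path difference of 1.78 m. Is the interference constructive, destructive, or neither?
constructive — path difference = 1λ, a whole number of wavelengths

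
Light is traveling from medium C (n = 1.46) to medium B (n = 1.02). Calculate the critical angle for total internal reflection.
θc = arcsin(n₂/n₁) = 44.32°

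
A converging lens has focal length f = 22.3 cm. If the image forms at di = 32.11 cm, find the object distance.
1/do = 1/f − 1/di → do = 72.99 cm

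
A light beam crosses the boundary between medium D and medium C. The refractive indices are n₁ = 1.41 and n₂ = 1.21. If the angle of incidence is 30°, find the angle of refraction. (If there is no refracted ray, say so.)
sin θ₂ = (n₁/n₂)·sin θ₁ = 0.5826 → θ₂ = 35.64°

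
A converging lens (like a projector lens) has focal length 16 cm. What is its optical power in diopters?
P = 1/f = 6.25 D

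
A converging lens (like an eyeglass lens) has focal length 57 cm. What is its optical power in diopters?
P = 1/f = 1.754 D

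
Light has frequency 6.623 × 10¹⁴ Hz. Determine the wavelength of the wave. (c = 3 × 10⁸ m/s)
λ = c/f = 453 nm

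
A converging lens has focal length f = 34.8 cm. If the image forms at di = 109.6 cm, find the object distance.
1/do = 1/f − 1/di → do = 50.99 cm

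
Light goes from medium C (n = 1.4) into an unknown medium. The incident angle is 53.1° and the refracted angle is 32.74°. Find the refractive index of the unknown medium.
n₂ = n₁·sin θ₁ / sin θ₂ = 2.07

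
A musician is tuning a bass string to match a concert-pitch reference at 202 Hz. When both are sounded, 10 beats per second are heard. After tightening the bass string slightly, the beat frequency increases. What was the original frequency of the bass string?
212 Hz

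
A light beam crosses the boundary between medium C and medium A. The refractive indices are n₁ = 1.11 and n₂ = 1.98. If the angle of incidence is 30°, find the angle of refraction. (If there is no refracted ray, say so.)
sin θ₂ = (n₁/n₂)·sin θ₁ = 0.2803 → θ₂ = 16.28°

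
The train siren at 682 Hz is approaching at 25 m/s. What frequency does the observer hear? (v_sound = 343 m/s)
f_obs = f·v/(v − v_s) = 735.6 Hz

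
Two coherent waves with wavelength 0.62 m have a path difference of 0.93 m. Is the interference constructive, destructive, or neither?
destructive — path difference = 1.5λ, an odd multiple of λ/2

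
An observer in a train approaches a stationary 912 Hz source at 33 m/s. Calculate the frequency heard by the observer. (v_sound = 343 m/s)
f_obs = f·(v + v_o)/v = 999.7 Hz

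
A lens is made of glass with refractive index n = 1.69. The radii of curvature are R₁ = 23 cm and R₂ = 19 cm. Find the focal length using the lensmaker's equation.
1/f = (n − 1)(1/R₁ − 1/R₂) → f = -158.3 cm (diverging lens)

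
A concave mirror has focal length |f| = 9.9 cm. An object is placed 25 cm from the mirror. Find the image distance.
f = +9.9 cm (concave); 1/di = 1/f − 1/do → di = 16.39 cm (real image, in front of mirror)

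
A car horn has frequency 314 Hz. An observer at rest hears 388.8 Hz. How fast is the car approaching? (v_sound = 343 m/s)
v_s = v·(1 − f/f_obs) = 65.99 m/s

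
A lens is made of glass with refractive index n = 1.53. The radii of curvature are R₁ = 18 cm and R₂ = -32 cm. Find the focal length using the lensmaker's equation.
1/f = (n − 1)(1/R₁ − 1/R₂) → f = 21.74 cm (converging lens)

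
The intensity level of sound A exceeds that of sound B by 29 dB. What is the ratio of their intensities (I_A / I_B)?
I_A/I_B = 10^(Δβ/10) = 794.3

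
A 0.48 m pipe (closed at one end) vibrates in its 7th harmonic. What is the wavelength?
λₙ = 4L/n = 0.2743 m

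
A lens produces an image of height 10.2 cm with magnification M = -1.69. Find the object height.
ho = |hi|/|M| = 6.036 cm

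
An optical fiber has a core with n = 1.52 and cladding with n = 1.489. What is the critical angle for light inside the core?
θc = arcsin(n_cladding/n_core) = 78.41°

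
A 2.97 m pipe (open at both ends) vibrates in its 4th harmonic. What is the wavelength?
λₙ = 2L/n = 1.485 m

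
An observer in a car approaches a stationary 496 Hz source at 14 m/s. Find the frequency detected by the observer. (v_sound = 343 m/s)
f_obs = f·(v + v_o)/v = 516.2 Hz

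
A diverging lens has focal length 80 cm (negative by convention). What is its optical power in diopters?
P = 1/f = -1.25 D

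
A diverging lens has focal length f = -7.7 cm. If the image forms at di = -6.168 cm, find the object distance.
1/do = 1/f − 1/di → do = 31 cm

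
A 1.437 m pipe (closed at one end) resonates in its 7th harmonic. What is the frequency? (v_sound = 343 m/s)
fₙ = nv/(4L) = 417.7 Hz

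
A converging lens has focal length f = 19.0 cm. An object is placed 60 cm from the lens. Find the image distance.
1/di = 1/f − 1/do → di = 27.8 cm (real image)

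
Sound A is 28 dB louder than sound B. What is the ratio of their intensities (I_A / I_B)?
I_A/I_B = 10^(Δβ/10) = 631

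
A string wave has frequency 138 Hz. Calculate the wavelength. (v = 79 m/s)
λ = v/f = 0.5725 m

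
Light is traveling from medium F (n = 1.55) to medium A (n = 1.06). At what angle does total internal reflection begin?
θc = arcsin(n₂/n₁) = 43.15°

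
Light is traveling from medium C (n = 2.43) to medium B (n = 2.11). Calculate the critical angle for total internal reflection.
θc = arcsin(n₂/n₁) = 60.26°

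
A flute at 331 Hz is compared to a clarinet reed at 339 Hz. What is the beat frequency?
8 Hz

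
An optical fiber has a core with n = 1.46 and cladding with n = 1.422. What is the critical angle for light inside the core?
θc = arcsin(n_cladding/n_core) = 76.9°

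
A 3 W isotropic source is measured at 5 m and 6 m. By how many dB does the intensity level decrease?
Δβ = 20·log₁₀(r₂/r₁) = 1.584 dB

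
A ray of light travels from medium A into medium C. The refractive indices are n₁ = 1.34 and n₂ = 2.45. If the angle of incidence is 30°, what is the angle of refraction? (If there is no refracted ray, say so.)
sin θ₂ = (n₁/n₂)·sin θ₁ = 0.2735 → θ₂ = 15.87°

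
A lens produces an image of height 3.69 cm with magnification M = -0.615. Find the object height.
ho = |hi|/|M| = 6 cm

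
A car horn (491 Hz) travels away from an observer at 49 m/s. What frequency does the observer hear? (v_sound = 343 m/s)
f_obs = f·v/(v + v_s) = 429.6 Hz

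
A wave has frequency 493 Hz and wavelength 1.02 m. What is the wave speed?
v = fλ = 502.9 m/s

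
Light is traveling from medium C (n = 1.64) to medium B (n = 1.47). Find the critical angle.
θc = arcsin(n₂/n₁) = 63.68°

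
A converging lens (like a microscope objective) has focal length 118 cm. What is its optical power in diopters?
P = 1/f = 0.8475 D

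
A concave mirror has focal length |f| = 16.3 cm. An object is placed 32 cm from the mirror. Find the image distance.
f = +16.3 cm (concave); 1/di = 1/f − 1/do → di = 33.22 cm (real image, in front of mirror)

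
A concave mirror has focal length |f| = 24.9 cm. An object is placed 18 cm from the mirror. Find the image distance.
f = +24.9 cm (concave); 1/di = 1/f − 1/do → di = -64.96 cm (virtual image, behind mirror)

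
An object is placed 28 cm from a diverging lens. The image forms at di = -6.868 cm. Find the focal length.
1/f = 1/do + 1/di → f = -9.1 cm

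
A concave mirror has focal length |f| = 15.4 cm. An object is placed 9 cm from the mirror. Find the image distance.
f = +15.4 cm (concave); 1/di = 1/f − 1/do → di = -21.66 cm (virtual image, behind mirror)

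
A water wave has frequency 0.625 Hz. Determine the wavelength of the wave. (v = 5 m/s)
λ = v/f = 8 m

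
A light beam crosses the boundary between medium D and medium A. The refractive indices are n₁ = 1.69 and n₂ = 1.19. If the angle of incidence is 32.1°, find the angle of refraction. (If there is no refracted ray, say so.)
sin θ₂ = (n₁/n₂)·sin θ₁ = 0.7547 → θ₂ = 49°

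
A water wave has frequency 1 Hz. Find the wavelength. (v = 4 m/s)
λ = v/f = 4 m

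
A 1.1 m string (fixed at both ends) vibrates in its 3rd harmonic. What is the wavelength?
λₙ = 2L/n = 0.7333 m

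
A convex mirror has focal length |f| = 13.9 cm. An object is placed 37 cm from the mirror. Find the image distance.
f = −13.9 cm (convex); 1/di = 1/f − 1/do → di = -10.1 cm (virtual image, behind mirror)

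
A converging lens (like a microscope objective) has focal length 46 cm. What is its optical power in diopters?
P = 1/f = 2.174 D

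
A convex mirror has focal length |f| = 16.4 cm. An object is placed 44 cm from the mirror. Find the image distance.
f = −16.4 cm (convex); 1/di = 1/f − 1/do → di = -11.95 cm (virtual image, behind mirror)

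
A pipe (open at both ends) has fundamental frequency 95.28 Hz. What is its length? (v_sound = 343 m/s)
L = v/(2f₁) = 1.8 m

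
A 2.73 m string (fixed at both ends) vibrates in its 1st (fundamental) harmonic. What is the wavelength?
λₙ = 2L/n = 5.46 m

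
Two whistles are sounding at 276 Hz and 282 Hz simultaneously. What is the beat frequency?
6 Hz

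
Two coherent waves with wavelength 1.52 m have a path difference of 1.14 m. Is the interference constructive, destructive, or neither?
neither (partial) — path difference = 0.75λ, neither a whole number of wavelengths nor an odd multiple of λ/2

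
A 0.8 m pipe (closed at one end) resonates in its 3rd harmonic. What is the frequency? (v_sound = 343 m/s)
fₙ = nv/(4L) = 321.6 Hz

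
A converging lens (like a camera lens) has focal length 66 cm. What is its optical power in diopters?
P = 1/f = 1.515 D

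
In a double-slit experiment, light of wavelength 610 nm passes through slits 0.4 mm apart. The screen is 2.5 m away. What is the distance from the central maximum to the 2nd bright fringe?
y = mλL/d = 7.625 mm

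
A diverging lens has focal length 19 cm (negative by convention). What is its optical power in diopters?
P = 1/f = -5.263 D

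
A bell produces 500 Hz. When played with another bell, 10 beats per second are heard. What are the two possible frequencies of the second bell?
f₂ = 500 ± 10 Hz → 510 Hz or 490 Hz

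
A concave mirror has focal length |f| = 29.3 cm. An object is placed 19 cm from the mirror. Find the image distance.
f = +29.3 cm (concave); 1/di = 1/f − 1/do → di = -54.05 cm (virtual image, behind mirror)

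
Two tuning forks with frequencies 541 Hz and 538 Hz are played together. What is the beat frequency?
3 Hz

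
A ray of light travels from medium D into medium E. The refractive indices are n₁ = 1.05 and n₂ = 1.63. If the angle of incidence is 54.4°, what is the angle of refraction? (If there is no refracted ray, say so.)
sin θ₂ = (n₁/n₂)·sin θ₁ = 0.5238 → θ₂ = 31.59°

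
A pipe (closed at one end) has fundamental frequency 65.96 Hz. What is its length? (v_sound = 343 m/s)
L = v/(4f₁) = 1.3 m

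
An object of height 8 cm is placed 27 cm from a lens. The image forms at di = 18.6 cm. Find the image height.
hi = (-di/do) × ho = -5.511 cm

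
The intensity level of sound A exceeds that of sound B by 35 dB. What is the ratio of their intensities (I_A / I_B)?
I_A/I_B = 10^(Δβ/10) = 3162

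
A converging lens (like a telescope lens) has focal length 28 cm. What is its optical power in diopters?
P = 1/f = 3.571 D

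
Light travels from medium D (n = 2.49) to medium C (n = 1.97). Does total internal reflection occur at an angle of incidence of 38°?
θc = arcsin(n₂/n₁) = 52.29°; 38° < θc, so no — the ray refracts.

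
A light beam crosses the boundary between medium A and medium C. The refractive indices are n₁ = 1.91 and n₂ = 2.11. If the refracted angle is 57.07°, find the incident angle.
sin θ₁ = (n₂/n₁)·sin θ₂ → θ₁ = 68.01°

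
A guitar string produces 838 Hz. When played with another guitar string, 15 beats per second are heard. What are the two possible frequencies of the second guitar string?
f₂ = 838 ± 15 Hz → 853 Hz or 823 Hz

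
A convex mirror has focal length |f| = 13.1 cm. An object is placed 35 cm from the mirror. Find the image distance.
f = −13.1 cm (convex); 1/di = 1/f − 1/do → di = -9.532 cm (virtual image, behind mirror)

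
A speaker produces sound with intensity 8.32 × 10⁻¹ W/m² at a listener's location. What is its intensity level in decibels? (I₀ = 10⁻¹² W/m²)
β = 10·log₁₀(I/I₀) = 119.2 dB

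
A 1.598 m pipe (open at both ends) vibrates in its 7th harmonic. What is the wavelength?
λₙ = 2L/n = 0.4566 m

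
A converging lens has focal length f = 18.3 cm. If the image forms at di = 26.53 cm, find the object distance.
1/do = 1/f − 1/di → do = 58.99 cm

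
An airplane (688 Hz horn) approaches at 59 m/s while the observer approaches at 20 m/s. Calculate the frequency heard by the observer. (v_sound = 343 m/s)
f_obs = f·(v + v_o)/(v − v_s) = 879.4 Hz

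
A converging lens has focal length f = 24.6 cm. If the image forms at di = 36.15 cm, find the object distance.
1/do = 1/f − 1/di → do = 76.99 cm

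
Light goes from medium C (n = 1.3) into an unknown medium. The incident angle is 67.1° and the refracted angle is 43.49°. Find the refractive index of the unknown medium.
n₂ = n₁·sin θ₁ / sin θ₂ = 1.74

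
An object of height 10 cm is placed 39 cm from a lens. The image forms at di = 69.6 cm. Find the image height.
hi = (-di/do) × ho = -17.85 cm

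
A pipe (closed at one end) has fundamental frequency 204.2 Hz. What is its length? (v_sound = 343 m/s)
L = v/(4f₁) = 0.4199 m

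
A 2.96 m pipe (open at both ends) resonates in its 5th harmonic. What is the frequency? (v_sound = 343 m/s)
fₙ = nv/(2L) = 289.7 Hz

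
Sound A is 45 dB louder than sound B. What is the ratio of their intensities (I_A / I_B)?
I_A/I_B = 10^(Δβ/10) = 31620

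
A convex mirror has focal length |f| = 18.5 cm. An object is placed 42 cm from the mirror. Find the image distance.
f = −18.5 cm (convex); 1/di = 1/f − 1/do → di = -12.84 cm (virtual image, behind mirror)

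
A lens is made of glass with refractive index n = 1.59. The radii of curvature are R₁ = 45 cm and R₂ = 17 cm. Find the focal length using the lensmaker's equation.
1/f = (n − 1)(1/R₁ − 1/R₂) → f = -46.31 cm (diverging lens)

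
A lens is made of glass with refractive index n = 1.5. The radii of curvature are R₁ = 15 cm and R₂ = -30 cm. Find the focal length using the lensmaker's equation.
1/f = (n − 1)(1/R₁ − 1/R₂) → f = 20 cm (converging lens)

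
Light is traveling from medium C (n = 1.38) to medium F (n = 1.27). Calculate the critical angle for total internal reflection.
θc = arcsin(n₂/n₁) = 66.97°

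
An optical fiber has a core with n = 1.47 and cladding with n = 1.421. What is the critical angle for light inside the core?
θc = arcsin(n_cladding/n_core) = 75.16°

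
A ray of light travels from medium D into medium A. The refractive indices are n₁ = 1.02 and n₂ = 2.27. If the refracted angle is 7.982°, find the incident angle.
sin θ₁ = (n₂/n₁)·sin θ₂ → θ₁ = 18°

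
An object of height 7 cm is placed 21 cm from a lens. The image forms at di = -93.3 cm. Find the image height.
hi = (-di/do) × ho = 31.1 cm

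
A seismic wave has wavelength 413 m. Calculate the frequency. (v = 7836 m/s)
f = v/λ = 18.97 Hz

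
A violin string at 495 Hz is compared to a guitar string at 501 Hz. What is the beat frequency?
6 Hz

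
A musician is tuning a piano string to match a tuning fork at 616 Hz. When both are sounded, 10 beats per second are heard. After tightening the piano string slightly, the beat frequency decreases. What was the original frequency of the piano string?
606 Hz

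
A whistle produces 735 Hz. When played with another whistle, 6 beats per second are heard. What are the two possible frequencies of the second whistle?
f₂ = 735 ± 6 Hz → 741 Hz or 729 Hz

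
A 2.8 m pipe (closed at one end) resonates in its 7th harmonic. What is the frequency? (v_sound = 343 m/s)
fₙ = nv/(4L) = 214.4 Hz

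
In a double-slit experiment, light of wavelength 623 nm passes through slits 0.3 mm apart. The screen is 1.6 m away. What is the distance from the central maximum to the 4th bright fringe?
y = mλL/d = 13.29 mm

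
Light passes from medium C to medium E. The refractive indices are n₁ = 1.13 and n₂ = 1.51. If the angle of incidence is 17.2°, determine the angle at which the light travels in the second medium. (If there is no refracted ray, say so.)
sin θ₂ = (n₁/n₂)·sin θ₁ = 0.2213 → θ₂ = 12.78°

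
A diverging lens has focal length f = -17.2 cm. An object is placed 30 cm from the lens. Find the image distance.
1/di = 1/f − 1/do → di = -10.93 cm (virtual image)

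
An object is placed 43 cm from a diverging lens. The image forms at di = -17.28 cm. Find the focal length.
1/f = 1/do + 1/di → f = -28.89 cm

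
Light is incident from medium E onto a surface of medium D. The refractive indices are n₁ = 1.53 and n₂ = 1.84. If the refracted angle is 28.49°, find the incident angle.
sin θ₁ = (n₂/n₁)·sin θ₂ → θ₁ = 35.01°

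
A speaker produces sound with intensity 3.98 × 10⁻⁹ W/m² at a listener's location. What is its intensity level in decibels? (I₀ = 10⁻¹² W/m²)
β = 10·log₁₀(I/I₀) = 36 dB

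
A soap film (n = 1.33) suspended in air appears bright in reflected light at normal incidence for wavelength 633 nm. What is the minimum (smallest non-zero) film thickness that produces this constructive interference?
2nt = (m − ½)λ with m = 1 → t = (m − ½)λ/(2n) = 119 nm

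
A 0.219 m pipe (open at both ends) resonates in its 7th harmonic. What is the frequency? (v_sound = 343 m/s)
fₙ = nv/(2L) = 5482 Hz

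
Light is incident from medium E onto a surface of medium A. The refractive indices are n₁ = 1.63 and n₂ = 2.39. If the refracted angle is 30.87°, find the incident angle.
sin θ₁ = (n₂/n₁)·sin θ₂ → θ₁ = 48.79°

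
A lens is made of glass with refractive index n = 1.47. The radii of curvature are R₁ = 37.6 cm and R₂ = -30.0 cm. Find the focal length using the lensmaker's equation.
1/f = (n − 1)(1/R₁ − 1/R₂) → f = 35.5 cm (converging lens)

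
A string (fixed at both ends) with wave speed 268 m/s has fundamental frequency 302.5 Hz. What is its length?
L = v/(2f₁) = 0.443 m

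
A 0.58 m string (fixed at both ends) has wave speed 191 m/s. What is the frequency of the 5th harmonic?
fₙ = nv/(2L) = 823.3 Hz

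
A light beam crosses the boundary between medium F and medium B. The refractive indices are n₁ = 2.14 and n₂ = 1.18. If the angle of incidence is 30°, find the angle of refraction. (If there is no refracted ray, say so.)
sin θ₂ = (n₁/n₂)·sin θ₁ = 0.9068 → θ₂ = 65.06°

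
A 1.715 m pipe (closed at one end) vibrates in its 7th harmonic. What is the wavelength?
λₙ = 4L/n = 0.98 m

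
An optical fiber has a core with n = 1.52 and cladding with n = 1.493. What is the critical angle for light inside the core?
θc = arcsin(n_cladding/n_core) = 79.18°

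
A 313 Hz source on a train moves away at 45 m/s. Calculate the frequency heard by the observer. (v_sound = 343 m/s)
f_obs = f·v/(v + v_s) = 276.7 Hz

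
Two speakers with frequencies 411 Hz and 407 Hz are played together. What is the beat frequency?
4 Hz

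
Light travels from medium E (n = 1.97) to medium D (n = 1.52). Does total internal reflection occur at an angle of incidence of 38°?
θc = arcsin(n₂/n₁) = 50.5°; 38° < θc, so no — the ray refracts.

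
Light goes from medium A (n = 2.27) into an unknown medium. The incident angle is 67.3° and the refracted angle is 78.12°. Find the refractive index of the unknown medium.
n₂ = n₁·sin θ₁ / sin θ₂ = 2.14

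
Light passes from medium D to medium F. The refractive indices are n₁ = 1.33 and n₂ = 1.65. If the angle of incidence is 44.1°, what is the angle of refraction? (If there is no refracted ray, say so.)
sin θ₂ = (n₁/n₂)·sin θ₁ = 0.5609 → θ₂ = 34.12°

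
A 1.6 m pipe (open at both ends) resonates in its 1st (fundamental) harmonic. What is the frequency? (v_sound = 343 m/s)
fₙ = nv/(2L) = 107.2 Hz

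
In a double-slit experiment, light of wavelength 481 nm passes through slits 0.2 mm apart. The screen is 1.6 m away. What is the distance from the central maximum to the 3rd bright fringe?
y = mλL/d = 11.54 mm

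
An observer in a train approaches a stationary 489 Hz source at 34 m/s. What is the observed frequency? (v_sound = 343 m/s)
f_obs = f·(v + v_o)/v = 537.5 Hz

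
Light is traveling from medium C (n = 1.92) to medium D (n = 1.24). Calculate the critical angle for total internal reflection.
θc = arcsin(n₂/n₁) = 40.23°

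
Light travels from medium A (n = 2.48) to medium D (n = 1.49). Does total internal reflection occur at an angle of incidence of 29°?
θc = arcsin(n₂/n₁) = 36.93°; 29° < θc, so no — the ray refracts.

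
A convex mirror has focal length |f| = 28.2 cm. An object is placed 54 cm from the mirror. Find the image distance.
f = −28.2 cm (convex); 1/di = 1/f − 1/do → di = -18.53 cm (virtual image, behind mirror)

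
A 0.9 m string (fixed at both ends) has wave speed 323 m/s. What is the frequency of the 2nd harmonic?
fₙ = nv/(2L) = 358.9 Hz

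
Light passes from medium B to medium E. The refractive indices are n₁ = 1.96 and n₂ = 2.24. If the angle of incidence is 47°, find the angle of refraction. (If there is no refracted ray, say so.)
sin θ₂ = (n₁/n₂)·sin θ₁ = 0.6399 → θ₂ = 39.79°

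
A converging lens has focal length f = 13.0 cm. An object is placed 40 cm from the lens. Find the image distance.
1/di = 1/f − 1/do → di = 19.26 cm (real image)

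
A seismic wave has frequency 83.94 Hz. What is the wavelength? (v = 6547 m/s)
λ = v/f = 78 m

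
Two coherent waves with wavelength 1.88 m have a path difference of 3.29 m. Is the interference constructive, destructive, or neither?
neither (partial) — path difference = 1.75λ, neither a whole number of wavelengths nor an odd multiple of λ/2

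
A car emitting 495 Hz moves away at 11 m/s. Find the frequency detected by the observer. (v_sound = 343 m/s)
f_obs = f·v/(v + v_s) = 479.6 Hz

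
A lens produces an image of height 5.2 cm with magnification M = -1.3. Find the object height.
ho = |hi|/|M| = 4 cm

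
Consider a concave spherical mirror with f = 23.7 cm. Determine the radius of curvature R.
R = 2|f| = 47.4 cm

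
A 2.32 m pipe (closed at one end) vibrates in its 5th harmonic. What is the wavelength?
λₙ = 4L/n = 1.856 m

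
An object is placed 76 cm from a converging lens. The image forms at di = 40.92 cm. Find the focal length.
1/f = 1/do + 1/di → f = 26.6 cm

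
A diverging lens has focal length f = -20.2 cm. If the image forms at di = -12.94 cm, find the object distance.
1/do = 1/f − 1/di → do = 36 cm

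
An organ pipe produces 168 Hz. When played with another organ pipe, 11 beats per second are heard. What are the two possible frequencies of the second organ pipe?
f₂ = 168 ± 11 Hz → 179 Hz or 157 Hz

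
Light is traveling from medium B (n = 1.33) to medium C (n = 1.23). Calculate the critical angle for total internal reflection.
θc = arcsin(n₂/n₁) = 67.64°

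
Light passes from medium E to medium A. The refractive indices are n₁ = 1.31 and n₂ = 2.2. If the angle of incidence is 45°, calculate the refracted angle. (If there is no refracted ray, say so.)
sin θ₂ = (n₁/n₂)·sin θ₁ = 0.421 → θ₂ = 24.9°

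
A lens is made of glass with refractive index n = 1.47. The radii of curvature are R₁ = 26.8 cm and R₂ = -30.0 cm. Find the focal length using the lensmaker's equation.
1/f = (n − 1)(1/R₁ − 1/R₂) → f = 30.12 cm (converging lens)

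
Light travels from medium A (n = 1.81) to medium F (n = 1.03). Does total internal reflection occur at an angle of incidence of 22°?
θc = arcsin(n₂/n₁) = 34.68°; 22° < θc, so no — the ray refracts.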